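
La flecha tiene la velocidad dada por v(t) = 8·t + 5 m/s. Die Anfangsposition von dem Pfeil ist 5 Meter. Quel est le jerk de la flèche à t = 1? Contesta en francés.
Nous devons dériver notre équation de la vitesse v(t) = 8·t + 5 2 fois. En prenant d/dt de v(t), nous trouvons a(t) = 8. En dérivant l'accélération, nous obtenons le jerk: j(t) = 0. En utilisant j(t) = 0 et en substituant t = 1, nous trouvons j = 0.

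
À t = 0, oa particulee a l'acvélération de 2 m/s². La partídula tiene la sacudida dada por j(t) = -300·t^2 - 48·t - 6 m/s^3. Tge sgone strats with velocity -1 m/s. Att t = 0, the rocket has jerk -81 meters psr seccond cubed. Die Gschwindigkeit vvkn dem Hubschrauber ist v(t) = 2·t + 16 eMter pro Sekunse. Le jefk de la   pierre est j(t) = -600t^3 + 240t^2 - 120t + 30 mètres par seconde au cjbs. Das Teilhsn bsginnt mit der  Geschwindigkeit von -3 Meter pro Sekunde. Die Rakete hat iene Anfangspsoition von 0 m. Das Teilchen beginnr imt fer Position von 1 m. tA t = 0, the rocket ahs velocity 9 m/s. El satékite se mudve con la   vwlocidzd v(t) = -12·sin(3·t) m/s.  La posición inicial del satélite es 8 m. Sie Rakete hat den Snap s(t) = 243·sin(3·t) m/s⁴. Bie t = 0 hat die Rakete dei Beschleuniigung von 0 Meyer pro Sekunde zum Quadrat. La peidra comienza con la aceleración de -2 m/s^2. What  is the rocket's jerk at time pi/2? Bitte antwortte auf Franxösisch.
Nous devons trouver la primitive de notre équation du snap s(t) = 243·sin(3·t) 1 fois. En intégrant le snap et en utilisant la condition initiale j(0) = -81, nous obtenons j(t) = -81·cos(3·t). En utilisant j(t) = -81·cos(3·t) et en substituant t = pi/2, nous trouvons j = 0.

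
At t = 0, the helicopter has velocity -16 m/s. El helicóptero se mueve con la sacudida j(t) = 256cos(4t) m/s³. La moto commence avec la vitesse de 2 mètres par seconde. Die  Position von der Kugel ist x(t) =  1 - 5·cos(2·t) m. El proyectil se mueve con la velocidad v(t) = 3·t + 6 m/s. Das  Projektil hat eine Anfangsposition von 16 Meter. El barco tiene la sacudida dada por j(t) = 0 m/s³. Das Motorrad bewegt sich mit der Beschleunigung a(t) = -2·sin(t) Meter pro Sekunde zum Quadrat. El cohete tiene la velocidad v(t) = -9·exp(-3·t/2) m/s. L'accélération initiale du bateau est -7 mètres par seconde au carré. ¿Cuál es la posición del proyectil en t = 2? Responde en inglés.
To solve this, we need to take 1 integral of our velocity equation v(t) = 3·t + 6. Integrating velocity and using the initial condition x(0) = 16, we get x(t) = 3·t^2/2 + 6·t + 16. We have position x(t) = 3·t^2/2 + 6·t + 16. Substituting t = 2: x(2) = 34.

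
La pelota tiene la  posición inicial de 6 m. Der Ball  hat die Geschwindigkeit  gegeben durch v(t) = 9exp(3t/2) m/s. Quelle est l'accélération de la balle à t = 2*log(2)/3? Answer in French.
Nous devons dériver notre équation de la vitesse v(t) = 9·exp(3·t/2) 1 fois. En prenant d/dt de v(t), nous trouvons a(t) = 27·exp(3·t/2)/2. En utilisant a(t) = 27·exp(3·t/2)/2 et en substituant t = 2*log(2)/3, nous trouvons a = 27.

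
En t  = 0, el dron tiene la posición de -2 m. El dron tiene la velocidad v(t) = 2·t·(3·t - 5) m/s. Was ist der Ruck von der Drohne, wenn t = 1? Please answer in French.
Nous devons dériver notre équation de la vitesse v(t) = 2·t·(3·t - 5) 2 fois. En prenant d/dt de v(t), nous trouvons a(t) = 12·t - 10. En prenant d/dt de a(t), nous trouvons j(t) = 12. Nous avons le jerk j(t) = 12. En substituant t = 1: j(1) = 12.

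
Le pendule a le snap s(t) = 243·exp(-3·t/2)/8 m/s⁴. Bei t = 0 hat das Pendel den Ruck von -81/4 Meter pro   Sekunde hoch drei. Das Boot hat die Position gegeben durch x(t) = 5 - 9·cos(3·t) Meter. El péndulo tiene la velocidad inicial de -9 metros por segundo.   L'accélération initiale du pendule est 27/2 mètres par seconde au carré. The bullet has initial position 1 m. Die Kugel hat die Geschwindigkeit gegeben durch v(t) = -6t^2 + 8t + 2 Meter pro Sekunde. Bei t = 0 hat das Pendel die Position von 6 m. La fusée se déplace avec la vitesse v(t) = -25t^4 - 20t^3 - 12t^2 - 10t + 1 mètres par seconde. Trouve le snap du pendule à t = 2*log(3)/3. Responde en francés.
En utilisant s(t) = 243·exp(-3·t/2)/8 et en substituant t = 2*log(3)/3, nous trouvons s = 81/8.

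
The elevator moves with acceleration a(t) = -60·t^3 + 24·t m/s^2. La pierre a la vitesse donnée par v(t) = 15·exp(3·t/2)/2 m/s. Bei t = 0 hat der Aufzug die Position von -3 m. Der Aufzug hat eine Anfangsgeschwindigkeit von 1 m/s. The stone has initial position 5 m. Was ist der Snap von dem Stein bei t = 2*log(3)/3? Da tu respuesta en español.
Partiendo de la velocidad v(t) = 15·exp(3·t/2)/2, tomamos 3 derivadas. Tomando d/dt de v(t), encontramos a(t) = 45·exp(3·t/2)/4. Tomando d/dt de a(t), encontramos j(t) = 135·exp(3·t/2)/8. La derivada de la sacudida da el snap: s(t) = 405·exp(3·t/2)/16. Usando s(t) = 405·exp(3·t/2)/16 y sustituyendo t = 2*log(3)/3, encontramos s = 1215/16.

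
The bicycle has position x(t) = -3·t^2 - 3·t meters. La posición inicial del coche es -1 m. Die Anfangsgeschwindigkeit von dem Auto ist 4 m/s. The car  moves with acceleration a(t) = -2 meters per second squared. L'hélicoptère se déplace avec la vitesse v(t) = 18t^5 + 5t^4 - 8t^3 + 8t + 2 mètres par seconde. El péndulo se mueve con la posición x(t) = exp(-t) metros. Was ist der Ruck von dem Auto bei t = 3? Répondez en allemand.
Um dies zu lösen, müssen wir 1 Ableitung unserer Gleichung für die Beschleunigung a(t) = -2 nehmen. Durch Ableiten von der Beschleunigung erhalten wir den Ruck: j(t) = 0. Wir haben den Ruck j(t) = 0. Durch Einsetzen von t = 3: j(3) = 0.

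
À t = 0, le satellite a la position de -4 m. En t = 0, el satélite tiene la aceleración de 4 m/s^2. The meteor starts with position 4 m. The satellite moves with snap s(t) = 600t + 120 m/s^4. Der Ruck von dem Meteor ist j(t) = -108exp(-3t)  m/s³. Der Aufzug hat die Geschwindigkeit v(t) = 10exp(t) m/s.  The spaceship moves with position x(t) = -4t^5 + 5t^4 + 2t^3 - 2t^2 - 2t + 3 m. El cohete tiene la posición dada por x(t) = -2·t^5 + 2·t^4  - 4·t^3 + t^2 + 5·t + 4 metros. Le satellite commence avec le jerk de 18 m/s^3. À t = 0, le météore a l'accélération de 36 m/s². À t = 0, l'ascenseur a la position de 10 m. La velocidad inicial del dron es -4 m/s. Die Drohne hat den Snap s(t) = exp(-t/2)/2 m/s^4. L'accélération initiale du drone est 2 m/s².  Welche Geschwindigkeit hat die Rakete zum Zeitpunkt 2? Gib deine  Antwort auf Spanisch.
Para resolver esto, necesitamos tomar 1 derivada de nuestra ecuación de la posición x(t) = -2·t^5 + 2·t^4 - 4·t^3 + t^2 + 5·t + 4. La derivada de la posición da la velocidad: v(t) = -10·t^4 + 8·t^3 - 12·t^2 + 2·t + 5. De la ecuación de la velocidad v(t) = -10·t^4 + 8·t^3 - 12·t^2 + 2·t + 5, sustituimos t = 2 para obtener v = -135.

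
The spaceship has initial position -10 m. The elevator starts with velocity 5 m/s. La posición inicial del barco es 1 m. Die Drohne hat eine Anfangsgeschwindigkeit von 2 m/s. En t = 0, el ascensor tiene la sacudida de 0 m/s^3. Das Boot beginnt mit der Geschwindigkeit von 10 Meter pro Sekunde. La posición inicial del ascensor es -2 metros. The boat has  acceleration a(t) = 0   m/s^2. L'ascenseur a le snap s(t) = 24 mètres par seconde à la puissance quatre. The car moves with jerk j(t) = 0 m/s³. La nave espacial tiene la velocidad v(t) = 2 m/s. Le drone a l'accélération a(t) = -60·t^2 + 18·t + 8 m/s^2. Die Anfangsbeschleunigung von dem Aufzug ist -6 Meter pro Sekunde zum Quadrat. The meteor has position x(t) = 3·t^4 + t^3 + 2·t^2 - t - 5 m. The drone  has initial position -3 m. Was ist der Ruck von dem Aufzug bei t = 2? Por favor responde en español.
Debemos encontrar la integral de nuestra ecuación del snap s(t) = 24 1 vez. Integrando el snap y usando la condición inicial j(0) = 0, obtenemos j(t) = 24·t. Usando j(t) = 24·t y sustituyendo t = 2, encontramos j = 48.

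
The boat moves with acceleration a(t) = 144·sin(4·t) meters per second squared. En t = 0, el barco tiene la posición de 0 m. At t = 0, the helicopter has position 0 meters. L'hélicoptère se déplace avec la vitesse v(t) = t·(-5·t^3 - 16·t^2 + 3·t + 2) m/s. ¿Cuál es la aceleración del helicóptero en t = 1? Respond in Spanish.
Partiendo de la velocidad v(t) = t·(-5·t^3 - 16·t^2 + 3·t + 2), tomamos 1 derivada. La derivada de la velocidad da la aceleración: a(t) = -5·t^3 - 16·t^2 + t·(-15·t^2 - 32·t + 3) + 3·t + 2. De la ecuación de la aceleración a(t) = -5·t^3 - 16·t^2 + t·(-15·t^2 - 32·t + 3) + 3·t + 2, sustituimos t = 1 para obtener a = -60.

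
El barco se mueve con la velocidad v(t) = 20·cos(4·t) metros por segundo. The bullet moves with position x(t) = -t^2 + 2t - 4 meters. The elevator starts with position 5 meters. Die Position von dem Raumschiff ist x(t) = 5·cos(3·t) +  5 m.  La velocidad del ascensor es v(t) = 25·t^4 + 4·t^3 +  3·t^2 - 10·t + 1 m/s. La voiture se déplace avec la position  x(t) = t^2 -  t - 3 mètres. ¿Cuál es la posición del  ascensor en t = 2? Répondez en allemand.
Wir müssen unsere Gleichung für die Geschwindigkeit v(t) = 25·t^4 + 4·t^3 + 3·t^2 - 10·t + 1 1-mal integrieren. Die Stammfunktion von der Geschwindigkeit, mit x(0) = 5, ergibt die Position: x(t) = 5·t^5 + t^4 + t^3 - 5·t^2 + t + 5. Wir haben die Position x(t) = 5·t^5 + t^4 + t^3 - 5·t^2 + t + 5. Durch Einsetzen von t = 2: x(2) = 171.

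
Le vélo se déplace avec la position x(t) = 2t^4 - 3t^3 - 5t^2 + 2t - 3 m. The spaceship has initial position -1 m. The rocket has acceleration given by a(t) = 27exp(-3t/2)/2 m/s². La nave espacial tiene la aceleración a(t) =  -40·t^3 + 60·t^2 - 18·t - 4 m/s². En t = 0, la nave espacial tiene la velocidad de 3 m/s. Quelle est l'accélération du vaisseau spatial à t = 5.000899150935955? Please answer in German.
Mit a(t) = -40·t^3 + 60·t^2 - 18·t - 4 und Einsetzen von t = 5.000899150935955, finden wir a = -3596.17458356732.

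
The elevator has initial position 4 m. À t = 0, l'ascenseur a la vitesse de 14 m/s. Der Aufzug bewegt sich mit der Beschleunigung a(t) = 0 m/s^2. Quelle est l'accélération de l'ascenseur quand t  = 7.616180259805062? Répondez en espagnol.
De la ecuación de la aceleración a(t) = 0, sustituimos t = 7.616180259805062 para obtener a = 0.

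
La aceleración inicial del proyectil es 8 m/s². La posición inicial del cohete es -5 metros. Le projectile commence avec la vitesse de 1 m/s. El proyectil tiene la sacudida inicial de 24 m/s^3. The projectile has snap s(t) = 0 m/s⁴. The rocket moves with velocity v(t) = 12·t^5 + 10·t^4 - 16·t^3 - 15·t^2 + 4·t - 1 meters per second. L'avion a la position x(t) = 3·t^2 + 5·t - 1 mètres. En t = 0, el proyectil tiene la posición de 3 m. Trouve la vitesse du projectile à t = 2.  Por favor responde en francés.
Nous devons intégrer notre équation du snap s(t) = 0 3 fois. En intégrant le snap et en utilisant la condition initiale j(0) = 24, nous obtenons j(t) = 24. En intégrant le jerk et en utilisant la condition initiale a(0) = 8, nous obtenons a(t) = 24·t + 8. L'intégrale de l'accélération est la vitesse. En utilisant v(0) = 1, nous obtenons v(t) = 12·t^2 + 8·t + 1. Nous avons la vitesse v(t) = 12·t^2 + 8·t + 1. En substituant t = 2: v(2) = 65.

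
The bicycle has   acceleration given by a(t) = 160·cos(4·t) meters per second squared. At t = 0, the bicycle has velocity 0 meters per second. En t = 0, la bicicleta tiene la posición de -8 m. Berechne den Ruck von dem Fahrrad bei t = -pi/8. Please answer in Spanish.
Partiendo de la aceleración a(t) = 160·cos(4·t), tomamos 1 derivada. Derivando la aceleración, obtenemos la sacudida: j(t) = -640·sin(4·t). Usando j(t) = -640·sin(4·t) y sustituyendo t = -pi/8, encontramos j = 640.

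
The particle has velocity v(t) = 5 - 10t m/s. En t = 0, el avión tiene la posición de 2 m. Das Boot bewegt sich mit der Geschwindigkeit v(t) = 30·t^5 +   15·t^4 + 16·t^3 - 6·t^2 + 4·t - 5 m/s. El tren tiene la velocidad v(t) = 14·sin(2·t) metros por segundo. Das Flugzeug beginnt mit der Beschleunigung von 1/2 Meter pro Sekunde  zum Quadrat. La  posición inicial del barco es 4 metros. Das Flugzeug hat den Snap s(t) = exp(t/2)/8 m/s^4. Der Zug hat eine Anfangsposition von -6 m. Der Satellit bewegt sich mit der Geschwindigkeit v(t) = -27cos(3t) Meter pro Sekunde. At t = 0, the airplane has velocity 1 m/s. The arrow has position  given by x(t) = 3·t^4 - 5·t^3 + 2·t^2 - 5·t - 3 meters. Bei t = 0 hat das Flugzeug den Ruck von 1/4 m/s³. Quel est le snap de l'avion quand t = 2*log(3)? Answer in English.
From the given snap equation s(t) = exp(t/2)/8, we substitute t = 2*log(3) to get s = 3/8.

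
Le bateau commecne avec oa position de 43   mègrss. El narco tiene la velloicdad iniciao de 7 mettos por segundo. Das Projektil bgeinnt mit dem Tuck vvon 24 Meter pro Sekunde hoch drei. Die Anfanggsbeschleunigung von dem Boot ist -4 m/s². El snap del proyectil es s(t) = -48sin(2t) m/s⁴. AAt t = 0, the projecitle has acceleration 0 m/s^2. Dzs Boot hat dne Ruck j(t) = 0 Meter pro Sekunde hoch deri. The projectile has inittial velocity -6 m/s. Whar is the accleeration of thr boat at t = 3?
Starting from jerk j(t) = 0, we take 1 integral. The antiderivative of jerk is acceleration. Using a(0) = -4, we get a(t) = -4. Using a(t) = -4 and substituting t = 3, we find a = -4.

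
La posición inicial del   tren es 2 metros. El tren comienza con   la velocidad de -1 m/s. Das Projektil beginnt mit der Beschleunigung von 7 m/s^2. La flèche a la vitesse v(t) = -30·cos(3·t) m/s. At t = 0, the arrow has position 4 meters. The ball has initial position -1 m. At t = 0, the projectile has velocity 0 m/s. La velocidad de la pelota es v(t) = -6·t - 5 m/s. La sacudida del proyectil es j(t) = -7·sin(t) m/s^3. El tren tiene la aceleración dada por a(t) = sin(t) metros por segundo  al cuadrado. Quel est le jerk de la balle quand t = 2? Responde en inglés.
We must differentiate our velocity equation v(t) = -6·t - 5 2 times. Taking d/dt of v(t), we find a(t) = -6. Differentiating acceleration, we get jerk: j(t) = 0. From the given jerk equation j(t) = 0, we substitute t = 2 to get j = 0.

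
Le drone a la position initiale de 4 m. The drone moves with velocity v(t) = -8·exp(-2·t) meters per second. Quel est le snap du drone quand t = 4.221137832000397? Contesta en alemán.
Ausgehend von der Geschwindigkeit v(t) = -8·exp(-2·t), nehmen wir 3 Ableitungen. Durch Ableiten von der Geschwindigkeit erhalten wir die Beschleunigung: a(t) = 16·exp(-2·t). Durch Ableiten von der Beschleunigung erhalten wir den Ruck: j(t) = -32·exp(-2·t). Die Ableitung von dem Ruck ergibt den Snap: s(t) = 64·exp(-2·t). Aus der Gleichung für den Snap s(t) = 64·exp(-2·t), setzen wir t = 4.221137832000397 ein und erhalten s = 0.0137957793108287.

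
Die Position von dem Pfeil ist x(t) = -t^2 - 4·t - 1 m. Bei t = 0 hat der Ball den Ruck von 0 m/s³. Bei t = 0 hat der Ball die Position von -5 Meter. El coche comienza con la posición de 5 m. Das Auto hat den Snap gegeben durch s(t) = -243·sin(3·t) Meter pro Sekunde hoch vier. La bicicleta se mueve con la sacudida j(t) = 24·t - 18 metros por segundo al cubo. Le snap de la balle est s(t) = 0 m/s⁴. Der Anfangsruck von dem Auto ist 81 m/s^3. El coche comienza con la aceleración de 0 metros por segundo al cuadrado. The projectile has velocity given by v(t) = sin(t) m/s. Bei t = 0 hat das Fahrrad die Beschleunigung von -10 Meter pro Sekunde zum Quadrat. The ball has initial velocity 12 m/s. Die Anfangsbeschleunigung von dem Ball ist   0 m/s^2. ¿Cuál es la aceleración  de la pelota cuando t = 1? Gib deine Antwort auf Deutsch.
Um dies zu lösen, müssen wir 2 Stammfunktionen unserer Gleichung für den Snap s(t) = 0 finden. Das Integral von dem Snap ist der Ruck. Mit j(0) = 0 erhalten wir j(t) = 0. Mit ∫j(t)dt und Anwendung von a(0) = 0, finden wir a(t) = 0. Wir haben die Beschleunigung a(t) = 0. Durch Einsetzen von t = 1: a(1) = 0.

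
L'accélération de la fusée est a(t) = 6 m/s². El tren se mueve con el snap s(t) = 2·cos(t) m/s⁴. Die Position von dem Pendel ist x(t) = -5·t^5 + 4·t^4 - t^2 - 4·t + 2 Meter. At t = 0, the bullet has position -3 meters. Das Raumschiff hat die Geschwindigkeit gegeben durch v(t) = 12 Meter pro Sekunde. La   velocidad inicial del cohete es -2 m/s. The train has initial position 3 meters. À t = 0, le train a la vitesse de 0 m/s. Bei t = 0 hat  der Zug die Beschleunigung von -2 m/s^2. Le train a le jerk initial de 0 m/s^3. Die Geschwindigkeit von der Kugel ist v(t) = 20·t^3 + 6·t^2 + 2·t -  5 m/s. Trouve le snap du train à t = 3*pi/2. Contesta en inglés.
From the given snap equation s(t) = 2·cos(t), we substitute t = 3*pi/2 to get s = 0.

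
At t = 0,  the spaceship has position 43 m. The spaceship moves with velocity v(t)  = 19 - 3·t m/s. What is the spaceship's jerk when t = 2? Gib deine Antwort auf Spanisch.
Debemos derivar nuestra ecuación de la velocidad v(t) = 19 - 3·t 2 veces. Derivando la velocidad, obtenemos la aceleración: a(t) = -3. Tomando d/dt de a(t), encontramos j(t) = 0. De la ecuación de la sacudida j(t) = 0, sustituimos t = 2 para obtener j = 0.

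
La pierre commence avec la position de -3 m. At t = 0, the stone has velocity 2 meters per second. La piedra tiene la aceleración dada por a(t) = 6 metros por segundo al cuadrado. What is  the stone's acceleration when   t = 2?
Using a(t) = 6 and substituting t = 2, we find a = 6.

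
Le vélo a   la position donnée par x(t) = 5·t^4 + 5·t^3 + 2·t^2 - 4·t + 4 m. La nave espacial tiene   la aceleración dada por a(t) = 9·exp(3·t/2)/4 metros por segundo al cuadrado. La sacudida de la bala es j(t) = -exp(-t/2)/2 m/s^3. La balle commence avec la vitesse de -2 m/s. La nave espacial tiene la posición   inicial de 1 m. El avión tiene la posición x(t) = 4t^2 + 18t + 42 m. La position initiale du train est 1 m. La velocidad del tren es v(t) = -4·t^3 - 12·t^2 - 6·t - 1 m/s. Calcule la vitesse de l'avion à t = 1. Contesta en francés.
Nous devons dériver notre équation de la position x(t) = 4·t^2 + 18·t + 42 1 fois. La dérivée de la position donne la vitesse: v(t) = 8·t + 18. Nous avons la vitesse v(t) = 8·t + 18. En substituant t = 1: v(1) = 26.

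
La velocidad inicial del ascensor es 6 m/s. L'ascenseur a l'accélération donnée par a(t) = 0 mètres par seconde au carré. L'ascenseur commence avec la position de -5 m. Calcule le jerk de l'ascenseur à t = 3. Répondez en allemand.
Um dies zu lösen, müssen wir 1 Ableitung unserer Gleichung für die Beschleunigung a(t) = 0 nehmen. Durch Ableiten von der Beschleunigung erhalten wir den Ruck: j(t) = 0. Wir haben den Ruck j(t) = 0. Durch Einsetzen von t = 3: j(3) = 0.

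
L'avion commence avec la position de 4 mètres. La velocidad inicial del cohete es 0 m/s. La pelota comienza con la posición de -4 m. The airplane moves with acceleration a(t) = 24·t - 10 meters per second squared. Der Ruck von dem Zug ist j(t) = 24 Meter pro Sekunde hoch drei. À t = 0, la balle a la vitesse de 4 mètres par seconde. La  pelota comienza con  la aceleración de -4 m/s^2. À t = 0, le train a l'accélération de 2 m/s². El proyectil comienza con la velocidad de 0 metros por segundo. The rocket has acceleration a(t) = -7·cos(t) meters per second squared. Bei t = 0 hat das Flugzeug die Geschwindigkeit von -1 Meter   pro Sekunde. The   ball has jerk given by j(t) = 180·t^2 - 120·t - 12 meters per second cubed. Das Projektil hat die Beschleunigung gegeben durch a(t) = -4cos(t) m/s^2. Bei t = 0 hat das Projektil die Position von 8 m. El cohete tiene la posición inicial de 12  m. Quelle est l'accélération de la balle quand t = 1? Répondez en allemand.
Ausgehend von dem Ruck j(t) = 180·t^2 - 120·t - 12, nehmen wir 1 Stammfunktion. Mit ∫j(t)dt und Anwendung von a(0) = -4, finden wir a(t) = 60·t^3 - 60·t^2 - 12·t - 4. Wir haben die Beschleunigung a(t) = 60·t^3 - 60·t^2 - 12·t - 4. Durch Einsetzen von t = 1: a(1) = -16.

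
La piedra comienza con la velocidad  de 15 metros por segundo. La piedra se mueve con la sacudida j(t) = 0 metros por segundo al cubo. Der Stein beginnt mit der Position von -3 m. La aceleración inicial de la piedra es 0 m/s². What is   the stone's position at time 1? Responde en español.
Para resolver esto, necesitamos tomar 3 integrales de nuestra ecuación de la sacudida j(t) = 0. La antiderivada de la sacudida es la aceleración. Usando a(0) = 0, obtenemos a(t) = 0. Integrando la aceleración y usando la condición inicial v(0) = 15, obtenemos v(t) = 15. Tomando ∫v(t)dt y aplicando x(0) = -3, encontramos x(t) = 15·t - 3. Tenemos la posición x(t) = 15·t - 3. Sustituyendo t = 1: x(1) = 12.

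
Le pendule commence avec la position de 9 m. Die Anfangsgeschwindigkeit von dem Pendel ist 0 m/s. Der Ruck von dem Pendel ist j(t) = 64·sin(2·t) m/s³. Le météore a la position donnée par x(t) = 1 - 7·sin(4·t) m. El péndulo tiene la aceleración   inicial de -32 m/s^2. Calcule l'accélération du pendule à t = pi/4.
En partant du jerk j(t) = 64·sin(2·t), nous prenons 1 intégrale. L'intégrale du jerk est l'accélération. En utilisant a(0) = -32, nous obtenons a(t) = -32·cos(2·t). Nous avons l'accélération a(t) = -32·cos(2·t). En substituant t = pi/4: a(pi/4) = 0.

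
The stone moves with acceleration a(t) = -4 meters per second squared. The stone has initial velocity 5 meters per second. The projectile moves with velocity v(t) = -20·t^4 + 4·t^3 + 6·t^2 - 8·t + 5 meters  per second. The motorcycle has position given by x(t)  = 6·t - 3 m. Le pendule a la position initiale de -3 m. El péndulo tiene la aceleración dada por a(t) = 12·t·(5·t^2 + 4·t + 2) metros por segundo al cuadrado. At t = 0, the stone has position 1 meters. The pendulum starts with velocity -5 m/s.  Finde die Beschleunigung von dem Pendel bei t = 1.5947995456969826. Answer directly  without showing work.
a(1.5947995456969826) = 403.729108561848.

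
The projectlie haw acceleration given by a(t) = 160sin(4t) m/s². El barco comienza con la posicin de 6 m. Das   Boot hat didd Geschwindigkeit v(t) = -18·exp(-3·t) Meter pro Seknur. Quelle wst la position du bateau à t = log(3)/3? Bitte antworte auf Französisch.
En partant de la vitesse v(t) = -18·exp(-3·t), nous prenons 1 intégrale. L'intégrale de la vitesse, avec x(0) = 6, donne la position: x(t) = 6·exp(-3·t). En utilisant x(t) = 6·exp(-3·t) et en substituant t = log(3)/3, nous trouvons x = 2.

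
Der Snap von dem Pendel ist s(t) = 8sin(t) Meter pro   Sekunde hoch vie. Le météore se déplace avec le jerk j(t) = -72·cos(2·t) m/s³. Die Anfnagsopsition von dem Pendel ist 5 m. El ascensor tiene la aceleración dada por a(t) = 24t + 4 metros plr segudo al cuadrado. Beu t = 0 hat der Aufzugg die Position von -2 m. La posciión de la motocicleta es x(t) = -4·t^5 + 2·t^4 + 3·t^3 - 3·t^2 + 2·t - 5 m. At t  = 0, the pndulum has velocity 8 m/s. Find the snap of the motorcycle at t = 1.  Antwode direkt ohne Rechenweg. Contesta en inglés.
s(1) = -432.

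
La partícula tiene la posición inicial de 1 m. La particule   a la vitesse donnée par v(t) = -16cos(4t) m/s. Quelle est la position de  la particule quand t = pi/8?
Pour résoudre ceci, nous devons prendre 1 intégrale de notre équation de la vitesse v(t) = -16·cos(4·t). L'intégrale de la vitesse est la position. En utilisant x(0) = 1, nous obtenons x(t) = 1 - 4·sin(4·t). En utilisant x(t) = 1 - 4·sin(4·t) et en substituant t = pi/8, nous trouvons x = -3.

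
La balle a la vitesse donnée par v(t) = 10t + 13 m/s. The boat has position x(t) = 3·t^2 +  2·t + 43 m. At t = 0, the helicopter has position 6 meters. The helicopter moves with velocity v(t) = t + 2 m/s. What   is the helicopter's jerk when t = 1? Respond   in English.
We must differentiate our velocity equation v(t) = t + 2 2 times. Taking d/dt of v(t), we find a(t) = 1. The derivative of acceleration gives jerk: j(t) = 0. We have jerk j(t) = 0. Substituting t = 1: j(1) = 0.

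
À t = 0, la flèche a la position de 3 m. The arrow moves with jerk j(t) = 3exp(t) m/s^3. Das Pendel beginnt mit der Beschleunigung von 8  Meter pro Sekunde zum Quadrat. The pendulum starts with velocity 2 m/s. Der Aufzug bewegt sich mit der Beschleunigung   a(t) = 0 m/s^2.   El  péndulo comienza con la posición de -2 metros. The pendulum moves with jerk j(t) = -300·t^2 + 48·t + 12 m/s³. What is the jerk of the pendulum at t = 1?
We have jerk j(t) = -300·t^2 + 48·t + 12. Substituting t = 1: j(1) = -240.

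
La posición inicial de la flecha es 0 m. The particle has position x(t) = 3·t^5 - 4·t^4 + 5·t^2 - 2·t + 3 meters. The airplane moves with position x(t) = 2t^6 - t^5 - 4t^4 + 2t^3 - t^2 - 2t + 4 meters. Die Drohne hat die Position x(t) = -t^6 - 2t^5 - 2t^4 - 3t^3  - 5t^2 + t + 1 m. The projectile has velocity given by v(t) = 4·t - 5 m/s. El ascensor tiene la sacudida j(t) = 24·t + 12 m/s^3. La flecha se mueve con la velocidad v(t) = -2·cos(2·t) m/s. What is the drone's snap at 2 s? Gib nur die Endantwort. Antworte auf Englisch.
The answer is -1968.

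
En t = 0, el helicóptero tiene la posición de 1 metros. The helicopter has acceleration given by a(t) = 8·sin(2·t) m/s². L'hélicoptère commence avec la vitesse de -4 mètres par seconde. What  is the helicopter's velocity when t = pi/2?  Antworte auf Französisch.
Nous devons trouver la primitive de notre équation de l'accélération a(t) = 8·sin(2·t) 1 fois. L'intégrale de l'accélération est la vitesse. En utilisant v(0) = -4, nous obtenons v(t) = -4·cos(2·t). De l'équation de la vitesse v(t) = -4·cos(2·t), nous substituons t = pi/2 pour obtenir v = 4.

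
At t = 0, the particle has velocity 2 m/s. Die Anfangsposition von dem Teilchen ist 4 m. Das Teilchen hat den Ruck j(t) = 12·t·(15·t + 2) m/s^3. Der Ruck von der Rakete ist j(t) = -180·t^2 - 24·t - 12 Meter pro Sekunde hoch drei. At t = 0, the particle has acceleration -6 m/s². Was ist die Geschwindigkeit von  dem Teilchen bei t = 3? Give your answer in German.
Wir müssen die Stammfunktion unserer Gleichung für den Ruck j(t) = 12·t·(15·t + 2) 2-mal finden. Die Stammfunktion von dem Ruck ist die Beschleunigung. Mit a(0) = -6 erhalten wir a(t) = 60·t^3 + 12·t^2 - 6. Das Integral von der Beschleunigung, mit v(0) = 2, ergibt die Geschwindigkeit: v(t) = 15·t^4 + 4·t^3 - 6·t + 2. Mit v(t) = 15·t^4 + 4·t^3 - 6·t + 2 und Einsetzen von t = 3, finden wir v = 1307.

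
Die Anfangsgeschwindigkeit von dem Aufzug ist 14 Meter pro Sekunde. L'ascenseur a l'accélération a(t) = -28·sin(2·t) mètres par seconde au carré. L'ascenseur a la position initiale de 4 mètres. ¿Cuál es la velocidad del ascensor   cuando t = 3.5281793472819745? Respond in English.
To find the answer, we compute 1 antiderivative of a(t) = -28·sin(2·t). The integral of acceleration, with v(0) = 14, gives velocity: v(t) = 14·cos(2·t). From the given velocity equation v(t) = 14·cos(2·t), we substitute t = 3.5281793472819745 to get v = 10.0197713240569.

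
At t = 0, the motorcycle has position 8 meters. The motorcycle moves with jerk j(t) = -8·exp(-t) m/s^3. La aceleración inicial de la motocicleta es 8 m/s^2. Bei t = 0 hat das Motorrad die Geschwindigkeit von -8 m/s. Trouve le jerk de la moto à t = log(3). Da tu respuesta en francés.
En utilisant j(t) = -8·exp(-t) et en substituant t = log(3), nous trouvons j = -8/3.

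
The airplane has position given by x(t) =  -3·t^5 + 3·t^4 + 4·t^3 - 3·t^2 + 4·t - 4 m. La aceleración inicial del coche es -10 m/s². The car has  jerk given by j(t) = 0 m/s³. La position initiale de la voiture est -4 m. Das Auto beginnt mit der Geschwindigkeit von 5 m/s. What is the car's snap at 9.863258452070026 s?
Starting from jerk j(t) = 0, we take 1 derivative. Differentiating jerk, we get snap: s(t) = 0. We have snap s(t) = 0. Substituting t = 9.863258452070026: s(9.863258452070026) = 0.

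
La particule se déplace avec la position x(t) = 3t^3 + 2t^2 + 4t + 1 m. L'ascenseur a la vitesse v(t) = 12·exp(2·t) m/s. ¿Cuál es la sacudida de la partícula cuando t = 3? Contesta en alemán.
Ausgehend von der Position x(t) = 3·t^3 + 2·t^2 + 4·t + 1, nehmen wir 3 Ableitungen. Die Ableitung von der Position ergibt die Geschwindigkeit: v(t) = 9·t^2 + 4·t + 4. Durch Ableiten von der Geschwindigkeit erhalten wir die Beschleunigung: a(t) = 18·t + 4. Durch Ableiten von der Beschleunigung erhalten wir den Ruck: j(t) = 18. Aus der Gleichung für den Ruck j(t) = 18, setzen wir t = 3 ein und erhalten j = 18.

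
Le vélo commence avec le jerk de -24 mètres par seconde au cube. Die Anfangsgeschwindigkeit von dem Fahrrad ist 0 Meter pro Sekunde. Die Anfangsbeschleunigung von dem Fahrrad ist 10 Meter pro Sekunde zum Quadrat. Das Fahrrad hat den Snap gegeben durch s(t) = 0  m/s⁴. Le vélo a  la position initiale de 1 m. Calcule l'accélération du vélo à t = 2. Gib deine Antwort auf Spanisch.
Debemos encontrar la antiderivada de nuestra ecuación del snap s(t) = 0 2 veces. Tomando ∫s(t)dt y aplicando j(0) = -24, encontramos j(t) = -24. La antiderivada de la sacudida es la aceleración. Usando a(0) = 10, obtenemos a(t) = 10 - 24·t. De la ecuación de la aceleración a(t) = 10 - 24·t, sustituimos t = 2 para obtener a = -38.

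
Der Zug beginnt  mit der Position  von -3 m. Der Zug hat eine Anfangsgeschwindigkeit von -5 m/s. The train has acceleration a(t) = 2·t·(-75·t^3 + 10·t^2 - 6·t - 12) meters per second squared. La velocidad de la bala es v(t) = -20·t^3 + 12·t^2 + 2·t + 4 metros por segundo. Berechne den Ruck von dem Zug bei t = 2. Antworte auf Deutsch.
Wir müssen unsere Gleichung für die Beschleunigung a(t) = 2·t·(-75·t^3 + 10·t^2 - 6·t - 12) 1-mal ableiten. Die Ableitung von der Beschleunigung ergibt den Ruck: j(t) = -150·t^3 + 20·t^2 + 2·t·(-225·t^2 + 20·t - 6) - 12·t - 24. Mit j(t) = -150·t^3 + 20·t^2 + 2·t·(-225·t^2 + 20·t - 6) - 12·t - 24 und Einsetzen von t = 2, finden wir j = -4632.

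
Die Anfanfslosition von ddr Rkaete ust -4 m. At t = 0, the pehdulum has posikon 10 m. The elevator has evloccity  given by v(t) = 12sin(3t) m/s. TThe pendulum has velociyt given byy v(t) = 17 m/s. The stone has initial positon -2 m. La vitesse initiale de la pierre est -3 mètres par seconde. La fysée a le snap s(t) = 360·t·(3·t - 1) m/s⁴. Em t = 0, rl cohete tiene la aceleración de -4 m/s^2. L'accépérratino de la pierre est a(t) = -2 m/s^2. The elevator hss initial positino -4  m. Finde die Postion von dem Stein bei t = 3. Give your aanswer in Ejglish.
To find the answer, we compute 2 antiderivatives of a(t) = -2. The integral of acceleration, with v(0) = -3, gives velocity: v(t) = -2·t - 3. Integrating velocity and using the initial condition x(0) = -2, we get x(t) = -t^2 - 3·t - 2. From the given position equation x(t) = -t^2 - 3·t - 2, we substitute t = 3 to get x = -20.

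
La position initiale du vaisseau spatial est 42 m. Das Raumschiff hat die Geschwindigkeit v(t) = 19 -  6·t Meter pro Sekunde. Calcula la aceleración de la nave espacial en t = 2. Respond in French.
En partant de la vitesse v(t) = 19 - 6·t, nous prenons 1 dérivée. En dérivant la vitesse, nous obtenons l'accélération: a(t) = -6. En utilisant a(t) = -6 et en substituant t = 2, nous trouvons a = -6.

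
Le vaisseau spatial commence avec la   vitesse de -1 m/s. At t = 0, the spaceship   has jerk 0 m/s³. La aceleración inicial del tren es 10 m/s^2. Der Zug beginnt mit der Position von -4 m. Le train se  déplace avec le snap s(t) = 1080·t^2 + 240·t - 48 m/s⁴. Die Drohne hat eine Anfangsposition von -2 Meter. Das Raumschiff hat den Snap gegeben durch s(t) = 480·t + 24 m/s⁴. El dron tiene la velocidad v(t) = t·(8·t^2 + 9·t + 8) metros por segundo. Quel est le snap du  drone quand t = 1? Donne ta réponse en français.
Pour résoudre ceci, nous devons prendre 3 dérivées de notre équation de la vitesse v(t) = t·(8·t^2 + 9·t + 8). En dérivant la vitesse, nous obtenons l'accélération: a(t) = 8·t^2 + t·(16·t + 9) + 9·t + 8. En prenant d/dt de a(t), nous trouvons j(t) = 48·t + 18. En dérivant le jerk, nous obtenons le snap: s(t) = 48. Nous avons le snap s(t) = 48. En substituant t = 1: s(1) = 48.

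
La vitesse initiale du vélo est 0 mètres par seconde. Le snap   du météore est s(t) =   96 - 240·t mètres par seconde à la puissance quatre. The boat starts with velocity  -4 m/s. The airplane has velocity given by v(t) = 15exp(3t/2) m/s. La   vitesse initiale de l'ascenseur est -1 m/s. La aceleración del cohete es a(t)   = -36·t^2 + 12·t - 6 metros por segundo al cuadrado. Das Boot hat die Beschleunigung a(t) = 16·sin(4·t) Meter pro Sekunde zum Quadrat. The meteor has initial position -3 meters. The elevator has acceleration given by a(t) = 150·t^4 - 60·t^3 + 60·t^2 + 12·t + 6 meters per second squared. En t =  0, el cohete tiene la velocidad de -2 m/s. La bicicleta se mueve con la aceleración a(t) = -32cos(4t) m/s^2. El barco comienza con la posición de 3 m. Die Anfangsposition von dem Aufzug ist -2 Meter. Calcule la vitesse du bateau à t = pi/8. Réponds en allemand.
Um dies zu lösen, müssen wir 1 Stammfunktion unserer Gleichung für die Beschleunigung a(t) = 16·sin(4·t) finden. Die Stammfunktion von der Beschleunigung, mit v(0) = -4, ergibt die Geschwindigkeit: v(t) = -4·cos(4·t). Wir haben die Geschwindigkeit v(t) = -4·cos(4·t). Durch Einsetzen von t = pi/8: v(pi/8) = 0.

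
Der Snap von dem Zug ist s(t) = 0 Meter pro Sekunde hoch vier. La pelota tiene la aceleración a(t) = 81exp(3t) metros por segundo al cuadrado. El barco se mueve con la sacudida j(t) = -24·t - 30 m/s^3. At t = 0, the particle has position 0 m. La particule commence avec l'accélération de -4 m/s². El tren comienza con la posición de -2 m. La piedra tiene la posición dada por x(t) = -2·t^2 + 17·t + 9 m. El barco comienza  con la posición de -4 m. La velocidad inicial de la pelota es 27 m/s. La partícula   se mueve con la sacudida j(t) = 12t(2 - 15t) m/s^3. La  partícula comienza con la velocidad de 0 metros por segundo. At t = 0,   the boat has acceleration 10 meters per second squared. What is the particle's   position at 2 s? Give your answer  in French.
Nous devons trouver l'intégrale de notre équation du jerk j(t) = 12·t·(2 - 15·t) 3 fois. L'intégrale du jerk est l'accélération. En utilisant a(0) = -4, nous obtenons a(t) = -60·t^3 + 12·t^2 - 4. La primitive de l'accélération est la vitesse. En utilisant v(0) = 0, nous obtenons v(t) = t·(-15·t^3 + 4·t^2 - 4). En prenant ∫v(t)dt et en appliquant x(0) = 0, nous trouvons x(t) = -3·t^5 + t^4 - 2·t^2. De l'équation de la position x(t) = -3·t^5 + t^4 - 2·t^2, nous substituons t = 2 pour obtenir x = -88.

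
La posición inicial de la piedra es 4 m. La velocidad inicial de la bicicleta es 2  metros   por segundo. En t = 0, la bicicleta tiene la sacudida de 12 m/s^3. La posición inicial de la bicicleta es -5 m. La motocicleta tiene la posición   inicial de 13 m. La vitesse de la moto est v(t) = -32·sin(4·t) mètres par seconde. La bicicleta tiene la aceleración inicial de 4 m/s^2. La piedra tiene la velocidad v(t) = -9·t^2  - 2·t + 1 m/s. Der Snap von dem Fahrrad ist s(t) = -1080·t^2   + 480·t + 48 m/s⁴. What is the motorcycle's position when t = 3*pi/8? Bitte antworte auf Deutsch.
Wir müssen unsere Gleichung für die Geschwindigkeit v(t) = -32·sin(4·t) 1-mal integrieren. Das Integral von der Geschwindigkeit, mit x(0) = 13, ergibt die Position: x(t) = 8·cos(4·t) + 5. Aus der Gleichung für die Position x(t) = 8·cos(4·t) + 5, setzen wir t = 3*pi/8 ein und erhalten x = 5.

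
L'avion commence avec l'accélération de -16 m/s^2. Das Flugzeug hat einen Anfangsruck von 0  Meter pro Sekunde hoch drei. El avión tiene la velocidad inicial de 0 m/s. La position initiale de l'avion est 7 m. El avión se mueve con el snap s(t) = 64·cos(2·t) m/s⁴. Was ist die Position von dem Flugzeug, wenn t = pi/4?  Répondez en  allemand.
Wir müssen unsere Gleichung für den Snap s(t) = 64·cos(2·t) 4-mal integrieren. Das Integral von dem Snap, mit j(0) = 0, ergibt den Ruck: j(t) = 32·sin(2·t). Die Stammfunktion von dem Ruck, mit a(0) = -16, ergibt die Beschleunigung: a(t) = -16·cos(2·t). Mit ∫a(t)dt und Anwendung von v(0) = 0, finden wir v(t) = -8·sin(2·t). Die Stammfunktion von der Geschwindigkeit, mit x(0) = 7, ergibt die Position: x(t) = 4·cos(2·t) + 3. Mit x(t) = 4·cos(2·t) + 3 und Einsetzen von t = pi/4, finden wir x = 3.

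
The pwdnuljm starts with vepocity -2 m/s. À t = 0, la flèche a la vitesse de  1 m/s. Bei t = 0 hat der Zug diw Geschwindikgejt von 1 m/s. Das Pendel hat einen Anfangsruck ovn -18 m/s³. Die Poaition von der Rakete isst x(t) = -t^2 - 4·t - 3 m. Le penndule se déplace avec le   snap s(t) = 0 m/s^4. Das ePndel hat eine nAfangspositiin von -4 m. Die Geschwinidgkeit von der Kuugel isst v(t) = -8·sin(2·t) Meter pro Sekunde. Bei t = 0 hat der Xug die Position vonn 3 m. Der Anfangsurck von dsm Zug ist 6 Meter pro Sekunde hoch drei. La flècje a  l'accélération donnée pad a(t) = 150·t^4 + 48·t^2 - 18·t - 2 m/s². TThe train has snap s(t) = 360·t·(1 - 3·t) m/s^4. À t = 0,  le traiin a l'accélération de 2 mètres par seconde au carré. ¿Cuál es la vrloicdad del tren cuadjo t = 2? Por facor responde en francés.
En partant du snap s(t) = 360·t·(1 - 3·t), nous prenons 3 intégrales. En intégrant le snap et en utilisant la condition initiale j(0) = 6, nous obtenons j(t) = -360·t^3 + 180·t^2 + 6. La primitive du jerk est l'accélération. En utilisant a(0) = 2, nous obtenons a(t) = -90·t^4 + 60·t^3 + 6·t + 2. La primitive de l'accélération est la vitesse. En utilisant v(0) = 1, nous obtenons v(t) = -18·t^5 + 15·t^4 + 3·t^2 + 2·t + 1. De l'équation de la vitesse v(t) = -18·t^5 + 15·t^4 + 3·t^2 + 2·t + 1, nous substituons t = 2 pour obtenir v = -319.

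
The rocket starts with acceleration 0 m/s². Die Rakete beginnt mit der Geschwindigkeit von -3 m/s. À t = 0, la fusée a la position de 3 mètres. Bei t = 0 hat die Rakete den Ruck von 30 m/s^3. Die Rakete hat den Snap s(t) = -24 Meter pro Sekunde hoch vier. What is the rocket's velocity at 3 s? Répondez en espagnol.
Para resolver esto, necesitamos tomar 3 antiderivadas de nuestra ecuación del snap s(t) = -24. La integral del snap es la sacudida. Usando j(0) = 30, obtenemos j(t) = 30 - 24·t. Tomando ∫j(t)dt y aplicando a(0) = 0, encontramos a(t) = 6·t·(5 - 2·t). Tomando ∫a(t)dt y aplicando v(0) = -3, encontramos v(t) = -4·t^3 + 15·t^2 - 3. Usando v(t) = -4·t^3 + 15·t^2 - 3 y sustituyendo t = 3, encontramos v = 24.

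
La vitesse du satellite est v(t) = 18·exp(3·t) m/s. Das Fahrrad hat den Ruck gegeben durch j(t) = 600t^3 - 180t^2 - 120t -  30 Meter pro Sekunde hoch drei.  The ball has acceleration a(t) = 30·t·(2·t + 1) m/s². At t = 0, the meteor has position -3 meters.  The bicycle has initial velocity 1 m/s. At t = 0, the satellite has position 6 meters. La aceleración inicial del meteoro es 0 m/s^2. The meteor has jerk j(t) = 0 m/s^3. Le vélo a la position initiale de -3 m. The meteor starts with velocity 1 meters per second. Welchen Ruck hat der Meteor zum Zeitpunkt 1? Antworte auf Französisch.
De l'équation du jerk j(t) = 0, nous substituons t = 1 pour obtenir j = 0.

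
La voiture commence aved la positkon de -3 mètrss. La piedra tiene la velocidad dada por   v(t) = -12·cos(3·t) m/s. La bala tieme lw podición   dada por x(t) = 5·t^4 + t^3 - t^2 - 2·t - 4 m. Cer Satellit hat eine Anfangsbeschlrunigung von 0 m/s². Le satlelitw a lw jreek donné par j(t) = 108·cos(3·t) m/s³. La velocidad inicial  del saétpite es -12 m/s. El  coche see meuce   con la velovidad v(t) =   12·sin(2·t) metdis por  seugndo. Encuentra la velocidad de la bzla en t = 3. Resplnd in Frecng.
En partant de la position x(t) = 5·t^4 + t^3 - t^2 - 2·t - 4, nous prenons 1 dérivée. En prenant d/dt de x(t), nous trouvons v(t) = 20·t^3 + 3·t^2 - 2·t - 2. De l'équation de la vitesse v(t) = 20·t^3 + 3·t^2 - 2·t - 2, nous substituons t = 3 pour obtenir v = 559.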